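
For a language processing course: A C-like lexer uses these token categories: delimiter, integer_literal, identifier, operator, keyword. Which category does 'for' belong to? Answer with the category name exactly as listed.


Token: 'for'
Checking categories:
  identifier: no
  integer_literal: no
  operator: no
  keyword: YES
  delimiter: no
Category: keyword

keyword


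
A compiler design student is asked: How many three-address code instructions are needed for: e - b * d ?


Expression: e - b * d
Generating three-address code (respecting * over +/- precedence):
  Instruction 1: t1 = b * d
  Instruction 2: t2 = e - t1
Total instructions: 2

2


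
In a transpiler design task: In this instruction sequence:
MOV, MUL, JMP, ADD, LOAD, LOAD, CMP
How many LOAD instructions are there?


Scanning instruction sequence for LOAD:
  Position 1: MOV
  Position 2: MUL
  Position 3: JMP
  Position 4: ADD
  Position 5: LOAD <- MATCH
  Position 6: LOAD <- MATCH
  Position 7: CMP
Matches at positions: [5, 6]
Total LOAD count: 2

2


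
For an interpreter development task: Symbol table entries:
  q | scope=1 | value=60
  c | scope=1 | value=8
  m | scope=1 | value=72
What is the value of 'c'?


Searching symbol table for 'c':
  q | scope=1 | value=60
  c | scope=1 | value=8 <- MATCH
  m | scope=1 | value=72
Found 'c' at scope 1 with value 8

8


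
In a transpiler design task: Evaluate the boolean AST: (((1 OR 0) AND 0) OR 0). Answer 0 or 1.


Step 1: Evaluate inner node
  1 OR 0 = 1
Step 2: Evaluate next node
  1 AND 0 = 0
Step 3: Evaluate root node
  0 OR 0 = 0

0


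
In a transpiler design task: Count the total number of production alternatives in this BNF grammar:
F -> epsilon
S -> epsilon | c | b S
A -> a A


Counting alternatives per rule:
  F: 1 alternative(s)
  S: 3 alternative(s)
  A: 1 alternative(s)
Sum: 1 + 3 + 1 = 5

5


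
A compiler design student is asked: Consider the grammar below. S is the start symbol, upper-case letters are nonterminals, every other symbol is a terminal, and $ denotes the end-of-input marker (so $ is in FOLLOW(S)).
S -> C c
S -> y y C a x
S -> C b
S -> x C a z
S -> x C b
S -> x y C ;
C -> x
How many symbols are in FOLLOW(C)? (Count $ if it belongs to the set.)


S is the start symbol and does not occur in any rule body, so FOLLOW(S) = {$}.
Examining every occurrence of C in a rule body:
  S -> C c : C is followed by terminal 'c' -> add 'c'
  S -> y y C a x : C is followed by terminal 'a' -> add 'a'
  S -> C b : C is followed by terminal 'b' -> add 'b'
  S -> x C a z : C is followed by terminal 'a' -> add 'a' (already in the set)
  S -> x C b : C is followed by terminal 'b' -> add 'b' (already in the set)
  S -> x y C ; : C is followed by terminal ';' -> add ';'
  C -> x : C does not occur in the body -> contributes nothing
FOLLOW(C) = {;, a, b, c}
Count: 4

4


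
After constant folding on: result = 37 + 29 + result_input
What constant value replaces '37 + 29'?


Identifying constant sub-expression:
  Original: result = 37 + 29 + result_input
  37 and 29 are both compile-time constants
  Evaluating: 37 + 29 = 66
  After folding: result = 66 + result_input

66


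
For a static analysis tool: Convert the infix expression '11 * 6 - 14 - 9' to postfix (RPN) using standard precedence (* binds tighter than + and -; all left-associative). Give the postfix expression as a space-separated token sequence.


Applying the shunting-yard algorithm:
  Operand 11 -> output
  Push '*' onto operator stack -> op-stack: [*]
  Operand 6 -> output
  See '-' (prec 1); top '*' (prec 2) >= it -> pop '*' to output
  Push '-' onto operator stack -> op-stack: [-]
  Operand 14 -> output
  See '-' (prec 1); top '-' (prec 1) >= it -> pop '-' to output
  Push '-' onto operator stack -> op-stack: [-]
  Operand 9 -> output
  End of input: pop '-' to output
Postfix result: 11 6 * 14 - 9 -

11 6 * 14 - 9 -


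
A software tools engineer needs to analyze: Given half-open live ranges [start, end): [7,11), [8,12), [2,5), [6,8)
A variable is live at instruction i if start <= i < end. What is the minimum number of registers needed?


Live ranges:
  Var0: [7, 11)
  Var1: [8, 12)
  Var2: [2, 5)
  Var3: [6, 8)
Sweep-line events (position, delta, active):
  pos=2 start -> active=1
  pos=5 end -> active=0
  pos=6 start -> active=1
  pos=7 start -> active=2
  pos=8 end -> active=1
  pos=8 start -> active=2
  pos=11 end -> active=1
  pos=12 end -> active=0
Maximum simultaneous active: 2
Minimum registers needed: 2

2


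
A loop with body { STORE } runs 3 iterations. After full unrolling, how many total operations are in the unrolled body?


Loop body operations: STORE (1 op per iteration)
Unrolling 3 iterations:
  Iteration 1: STORE (1 ops)
  Iteration 2: STORE (1 ops)
  Iteration 3: STORE (1 ops)
Total: 3 iterations * 1 ops/iter = 3 operations

3


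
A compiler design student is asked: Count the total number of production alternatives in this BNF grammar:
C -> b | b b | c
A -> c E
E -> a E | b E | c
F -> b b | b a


Counting alternatives per rule:
  C: 3 alternative(s)
  A: 1 alternative(s)
  E: 3 alternative(s)
  F: 2 alternative(s)
Sum: 3 + 1 + 3 + 2 = 9

9


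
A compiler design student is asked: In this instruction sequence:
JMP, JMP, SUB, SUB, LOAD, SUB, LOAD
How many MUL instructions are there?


Scanning instruction sequence for MUL:
  Position 1: JMP
  Position 2: JMP
  Position 3: SUB
  Position 4: SUB
  Position 5: LOAD
  Position 6: SUB
  Position 7: LOAD
Matches at positions: []
Total MUL count: 0

0


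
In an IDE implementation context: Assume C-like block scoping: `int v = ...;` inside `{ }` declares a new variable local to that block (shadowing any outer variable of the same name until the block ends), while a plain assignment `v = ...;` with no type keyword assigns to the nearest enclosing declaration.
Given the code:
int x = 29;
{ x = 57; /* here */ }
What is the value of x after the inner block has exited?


Analyzing scoping rules:
Outer scope: declares x = 29
Inner block: 'x = 57;' has no type keyword, so it is an assignment to the outer x (no shadowing)
The assignment changed the outer variable itself, so the new value persists after the block -> 57
Result: 57

57


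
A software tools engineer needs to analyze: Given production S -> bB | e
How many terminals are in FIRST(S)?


Production: S -> bB | e
Examining each alternative for leading terminals:
  S -> bB : first terminal = 'b'
  S -> e : first terminal = 'e'
FIRST(S) = {b, e}
Count: 2

2


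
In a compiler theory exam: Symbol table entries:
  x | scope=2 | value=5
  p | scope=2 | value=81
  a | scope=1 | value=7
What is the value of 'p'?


Searching symbol table for 'p':
  x | scope=2 | value=5
  p | scope=2 | value=81 <- MATCH
  a | scope=1 | value=7
Found 'p' at scope 2 with value 81

81


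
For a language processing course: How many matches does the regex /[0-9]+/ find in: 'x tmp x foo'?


Pattern: /[0-9]+/ (int literals)
Input: 'x tmp x foo'
Scanning for matches:
Total matches: 0

0


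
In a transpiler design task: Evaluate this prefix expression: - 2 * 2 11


Parsing prefix expression: - 2 * 2 11
Step 1: Innermost operation '* 2 11'
  2 * 11 = 22
Step 2: Outer operation '- 2 [22]'
  2 - 22 = -20

-20


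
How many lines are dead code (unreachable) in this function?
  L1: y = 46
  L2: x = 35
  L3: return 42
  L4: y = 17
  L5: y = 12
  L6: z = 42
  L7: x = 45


Analyzing control flow:
  L1: reachable (before return)
  L2: reachable (before return)
  L3: reachable (return statement)
  L4: DEAD (after return at L3)
  L5: DEAD (after return at L3)
  L6: DEAD (after return at L3)
  L7: DEAD (after return at L3)
Return at L3, total lines = 7
Dead lines: L4 through L7
Count: 4

4


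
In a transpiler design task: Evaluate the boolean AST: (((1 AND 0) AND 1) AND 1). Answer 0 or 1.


Step 1: Evaluate inner node
  1 AND 0 = 0
Step 2: Evaluate next node
  0 AND 1 = 0
Step 3: Evaluate root node
  0 AND 1 = 0

0


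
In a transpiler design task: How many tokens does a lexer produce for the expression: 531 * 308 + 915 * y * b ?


Scanning '531 * 308 + 915 * y * b'
Token 1: '531' -> integer_literal
Token 2: '*' -> operator
Token 3: '308' -> integer_literal
Token 4: '+' -> operator
Token 5: '915' -> integer_literal
Token 6: '*' -> operator
Token 7: 'y' -> identifier
Token 8: '*' -> operator
Token 9: 'b' -> identifier
Total tokens: 9

9


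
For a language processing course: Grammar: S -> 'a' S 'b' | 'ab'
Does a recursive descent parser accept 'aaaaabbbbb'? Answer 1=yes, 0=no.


Grammar accepts strings of the form a^n b^n (n >= 1)
Word: 'aaaaabbbbb'
Counting: 5 a's and 5 b's
Check: 5 == 5? Yes
Derivation (S -> aSb applied 4 time(s), then S -> ab): S => aSb => aaSbb => aaaSbbb => aaaaSbbbb => aaaaabbbbb
Accepted

1


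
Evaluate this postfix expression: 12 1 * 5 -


Processing tokens left to right:
Push 12, Push 1
Pop 12 and 1, compute 12 * 1 = 12, push 12
Push 5
Pop 12 and 5, compute 12 - 5 = 7, push 7
Stack result: 7

7


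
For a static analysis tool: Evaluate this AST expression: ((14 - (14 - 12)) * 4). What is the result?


Expression: ((14 - (14 - 12)) * 4)
Evaluating step by step:
  14 - 12 = 2
  14 - 2 = 12
  12 * 4 = 48
Result: 48

48


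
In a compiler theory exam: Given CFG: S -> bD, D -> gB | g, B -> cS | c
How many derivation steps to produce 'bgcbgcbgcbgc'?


Grammar: S -> bD, D -> gB | g, B -> cS | c
Deriving 'bgcbgcbgcbgc':
Step 1: S -> bD => bD
Step 2: D -> gB => bgB
Step 3: B -> cS => bgcS
Step 4: S -> bD => bgcbD
Step 5: D -> gB => bgcbgB
Step 6: B -> cS => bgcbgcS
Step 7: S -> bD => bgcbgcbD
Step 8: D -> gB => bgcbgcbgB
Step 9: B -> cS => bgcbgcbgcS
Step 10: S -> bD => bgcbgcbgcbD
Step 11: D -> gB => bgcbgcbgcbgB
Step 12: B -> c => bgcbgcbgcbgc
Total derivation steps: 12

12


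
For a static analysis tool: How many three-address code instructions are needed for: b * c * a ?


Expression: b * c * a
Generating three-address code (respecting * over +/- precedence):
  Instruction 1: t1 = b * c
  Instruction 2: t2 = t1 * a
Total instructions: 2

2


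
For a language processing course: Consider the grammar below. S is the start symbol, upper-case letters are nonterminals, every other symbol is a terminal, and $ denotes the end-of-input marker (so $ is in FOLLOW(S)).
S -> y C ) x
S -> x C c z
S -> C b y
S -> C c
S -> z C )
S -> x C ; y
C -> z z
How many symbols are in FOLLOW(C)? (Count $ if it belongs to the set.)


S is the start symbol and does not occur in any rule body, so FOLLOW(S) = {$}.
Examining every occurrence of C in a rule body:
  S -> y C ) x : C is followed by terminal ')' -> add ')'
  S -> x C c z : C is followed by terminal 'c' -> add 'c'
  S -> C b y : C is followed by terminal 'b' -> add 'b'
  S -> C c : C is followed by terminal 'c' -> add 'c' (already in the set)
  S -> z C ) : C is followed by terminal ')' -> add ')' (already in the set)
  S -> x C ; y : C is followed by terminal ';' -> add ';'
  C -> z z : C does not occur in the body -> contributes nothing
FOLLOW(C) = {), ;, b, c}
Count: 4

4


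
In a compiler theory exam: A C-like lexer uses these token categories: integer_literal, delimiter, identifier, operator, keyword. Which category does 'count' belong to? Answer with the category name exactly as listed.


Token: 'count'
Checking categories:
  identifier: YES
  integer_literal: no
  operator: no
  keyword: no
  delimiter: no
Category: identifier

identifier


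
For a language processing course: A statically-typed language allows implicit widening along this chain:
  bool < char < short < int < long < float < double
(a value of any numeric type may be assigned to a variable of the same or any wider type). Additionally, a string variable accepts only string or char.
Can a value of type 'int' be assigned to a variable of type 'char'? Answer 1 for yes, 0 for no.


Target variable type: char
Source value type: int
Numeric ranks: int=3, char=1
Widening allowed iff rank(source) <= rank(target): 3 <= 1? No
Result: 0

0


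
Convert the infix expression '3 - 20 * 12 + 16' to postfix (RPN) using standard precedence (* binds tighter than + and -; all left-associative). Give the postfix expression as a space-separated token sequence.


Applying the shunting-yard algorithm:
  Operand 3 -> output
  Push '-' onto operator stack -> op-stack: [-]
  Operand 20 -> output
  Push '*' onto operator stack -> op-stack: [-, *]
  Operand 12 -> output
  See '+' (prec 1); top '*' (prec 2) >= it -> pop '*' to output
  See '+' (prec 1); top '-' (prec 1) >= it -> pop '-' to output
  Push '+' onto operator stack -> op-stack: [+]
  Operand 16 -> output
  End of input: pop '+' to output
Postfix result: 3 20 12 * - 16 +

3 20 12 * - 16 +


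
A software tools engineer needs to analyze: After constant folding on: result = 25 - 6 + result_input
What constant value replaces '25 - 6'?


Identifying constant sub-expression:
  Original: result = 25 - 6 + result_input
  25 and 6 are both compile-time constants
  Evaluating: 25 - 6 = 19
  After folding: result = 19 + result_input

19


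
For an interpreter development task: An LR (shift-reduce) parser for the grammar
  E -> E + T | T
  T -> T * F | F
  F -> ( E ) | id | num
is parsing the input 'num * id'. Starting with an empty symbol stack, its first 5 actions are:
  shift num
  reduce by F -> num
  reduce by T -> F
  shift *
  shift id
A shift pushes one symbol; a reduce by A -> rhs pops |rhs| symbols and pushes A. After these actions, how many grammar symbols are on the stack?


Tracking the symbol stack through each action:
  Action 1: shift 'num' : push -> stack = [num] (size 1)
  Action 2: reduce by F -> num : pop 1, push F -> stack = [F] (size 1)
  Action 3: reduce by T -> F : pop 1, push T -> stack = [T] (size 1)
  Action 4: shift '*' : push -> stack = [T, *] (size 2)
  Action 5: shift 'id' : push -> stack = [T, *, id] (size 3)
Final stack size: 3

3


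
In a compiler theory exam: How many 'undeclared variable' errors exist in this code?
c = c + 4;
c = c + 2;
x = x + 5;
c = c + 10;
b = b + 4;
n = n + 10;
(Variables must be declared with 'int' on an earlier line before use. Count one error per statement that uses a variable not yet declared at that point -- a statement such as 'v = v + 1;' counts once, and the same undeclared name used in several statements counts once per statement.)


Scanning code line by line:
  Line 1: use 'c' -> ERROR (undeclared)
  Line 2: use 'c' -> ERROR (undeclared)
  Line 3: use 'x' -> ERROR (undeclared)
  Line 4: use 'c' -> ERROR (undeclared)
  Line 5: use 'b' -> ERROR (undeclared)
  Line 6: use 'n' -> ERROR (undeclared)
Total undeclared variable errors: 6

6


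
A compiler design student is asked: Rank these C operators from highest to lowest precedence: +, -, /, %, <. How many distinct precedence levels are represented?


Looking up precedence for each operator:
  + -> precedence 5
  - -> precedence 5
  / -> precedence 6
  % -> precedence 6
  < -> precedence 4
Sorted highest to lowest: /, %, +, -, <
Distinct precedence values: [6, 5, 4]
Number of distinct levels: 3

3


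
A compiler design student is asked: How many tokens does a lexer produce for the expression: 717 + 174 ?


Scanning '717 + 174'
Token 1: '717' -> integer_literal
Token 2: '+' -> operator
Token 3: '174' -> integer_literal
Total tokens: 3

3


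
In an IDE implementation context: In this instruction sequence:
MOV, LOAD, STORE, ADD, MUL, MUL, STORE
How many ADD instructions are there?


Scanning instruction sequence for ADD:
  Position 1: MOV
  Position 2: LOAD
  Position 3: STORE
  Position 4: ADD <- MATCH
  Position 5: MUL
  Position 6: MUL
  Position 7: STORE
Matches at positions: [4]
Total ADD count: 1

1


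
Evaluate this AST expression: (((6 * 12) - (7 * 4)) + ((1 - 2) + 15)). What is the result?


Expression: (((6 * 12) - (7 * 4)) + ((1 - 2) + 15))
Evaluating step by step:
  6 * 12 = 72
  7 * 4 = 28
  72 - 28 = 44
  1 - 2 = -1
  -1 + 15 = 14
  44 + 14 = 58
Result: 58

58


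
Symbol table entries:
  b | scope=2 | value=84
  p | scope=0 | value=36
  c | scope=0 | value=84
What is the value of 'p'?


Searching symbol table for 'p':
  b | scope=2 | value=84
  p | scope=0 | value=36 <- MATCH
  c | scope=0 | value=84
Found 'p' at scope 0 with value 36

36


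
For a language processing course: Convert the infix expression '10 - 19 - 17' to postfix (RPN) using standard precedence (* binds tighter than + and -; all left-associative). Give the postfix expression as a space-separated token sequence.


Applying the shunting-yard algorithm:
  Operand 10 -> output
  Push '-' onto operator stack -> op-stack: [-]
  Operand 19 -> output
  See '-' (prec 1); top '-' (prec 1) >= it -> pop '-' to output
  Push '-' onto operator stack -> op-stack: [-]
  Operand 17 -> output
  End of input: pop '-' to output
Postfix result: 10 19 - 17 -

10 19 - 17 -


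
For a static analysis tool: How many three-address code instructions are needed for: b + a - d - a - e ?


Expression: b + a - d - a - e
Generating three-address code (respecting * over +/- precedence):
  Instruction 1: t1 = b + a
  Instruction 2: t2 = t1 - d
  Instruction 3: t3 = t2 - a
  Instruction 4: t4 = t3 - e
Total instructions: 4

4


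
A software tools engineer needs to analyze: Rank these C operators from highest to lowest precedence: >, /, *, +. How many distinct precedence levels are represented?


Looking up precedence for each operator:
  > -> precedence 4
  / -> precedence 6
  * -> precedence 6
  + -> precedence 5
Sorted highest to lowest: /, *, +, >
Distinct precedence values: [6, 5, 4]
Number of distinct levels: 3

3


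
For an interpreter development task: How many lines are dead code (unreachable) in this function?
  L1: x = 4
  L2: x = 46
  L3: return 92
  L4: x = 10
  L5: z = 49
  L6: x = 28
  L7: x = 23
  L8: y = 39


Analyzing control flow:
  L1: reachable (before return)
  L2: reachable (before return)
  L3: reachable (return statement)
  L4: DEAD (after return at L3)
  L5: DEAD (after return at L3)
  L6: DEAD (after return at L3)
  L7: DEAD (after return at L3)
  L8: DEAD (after return at L3)
Return at L3, total lines = 8
Dead lines: L4 through L8
Count: 5

5


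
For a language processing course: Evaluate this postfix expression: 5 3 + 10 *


Processing tokens left to right:
Push 5, Push 3
Pop 5 and 3, compute 5 + 3 = 8, push 8
Push 10
Pop 8 and 10, compute 8 * 10 = 80, push 80
Stack result: 80

80


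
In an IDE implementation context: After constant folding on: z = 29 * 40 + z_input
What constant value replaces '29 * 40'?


Identifying constant sub-expression:
  Original: z = 29 * 40 + z_input
  29 and 40 are both compile-time constants
  Evaluating: 29 * 40 = 1160
  After folding: z = 1160 + z_input

1160


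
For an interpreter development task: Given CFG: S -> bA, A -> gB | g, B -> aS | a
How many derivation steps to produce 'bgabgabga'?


Grammar: S -> bA, A -> gB | g, B -> aS | a
Deriving 'bgabgabga':
Step 1: S -> bA => bA
Step 2: A -> gB => bgB
Step 3: B -> aS => bgaS
Step 4: S -> bA => bgabA
Step 5: A -> gB => bgabgB
Step 6: B -> aS => bgabgaS
Step 7: S -> bA => bgabgabA
Step 8: A -> gB => bgabgabgB
Step 9: B -> a => bgabgabga
Total derivation steps: 9

9


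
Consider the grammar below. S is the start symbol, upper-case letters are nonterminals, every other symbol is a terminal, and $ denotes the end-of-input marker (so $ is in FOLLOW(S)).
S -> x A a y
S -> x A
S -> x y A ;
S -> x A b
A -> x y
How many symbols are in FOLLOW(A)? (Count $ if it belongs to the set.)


S is the start symbol and does not occur in any rule body, so FOLLOW(S) = {$}.
Examining every occurrence of A in a rule body:
  S -> x A a y : A is followed by terminal 'a' -> add 'a'
  S -> x A : A is at the right end -> add FOLLOW(S) = {$}
  S -> x y A ; : A is followed by terminal ';' -> add ';'
  S -> x A b : A is followed by terminal 'b' -> add 'b'
  A -> x y : A does not occur in the body -> contributes nothing
FOLLOW(A) = {;, a, b, $}
Count: 4

4


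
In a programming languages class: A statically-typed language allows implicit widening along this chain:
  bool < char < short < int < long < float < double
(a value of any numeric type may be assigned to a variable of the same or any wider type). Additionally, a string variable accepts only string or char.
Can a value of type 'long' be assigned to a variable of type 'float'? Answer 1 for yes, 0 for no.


Target variable type: float
Source value type: long
Numeric ranks: long=4, float=5
Widening allowed iff rank(source) <= rank(target): 4 <= 5? Yes
Result: 1

1


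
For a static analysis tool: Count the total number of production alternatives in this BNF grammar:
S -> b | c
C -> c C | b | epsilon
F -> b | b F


Counting alternatives per rule:
  S: 2 alternative(s)
  C: 3 alternative(s)
  F: 2 alternative(s)
Sum: 2 + 3 + 2 = 7

7


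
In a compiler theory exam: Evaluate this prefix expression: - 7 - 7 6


Parsing prefix expression: - 7 - 7 6
Step 1: Innermost operation '- 7 6'
  7 - 6 = 1
Step 2: Outer operation '- 7 [1]'
  7 - 1 = 6

6


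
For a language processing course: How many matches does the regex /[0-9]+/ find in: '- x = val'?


Pattern: /[0-9]+/ (int literals)
Input: '- x = val'
Scanning for matches:
Total matches: 0

0


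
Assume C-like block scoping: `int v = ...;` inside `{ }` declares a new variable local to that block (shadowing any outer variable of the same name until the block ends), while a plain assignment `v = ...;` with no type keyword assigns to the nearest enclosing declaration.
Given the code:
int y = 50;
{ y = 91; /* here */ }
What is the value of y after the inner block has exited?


Analyzing scoping rules:
Outer scope: declares y = 50
Inner block: 'y = 91;' has no type keyword, so it is an assignment to the outer y (no shadowing)
The assignment changed the outer variable itself, so the new value persists after the block -> 91
Result: 91

91


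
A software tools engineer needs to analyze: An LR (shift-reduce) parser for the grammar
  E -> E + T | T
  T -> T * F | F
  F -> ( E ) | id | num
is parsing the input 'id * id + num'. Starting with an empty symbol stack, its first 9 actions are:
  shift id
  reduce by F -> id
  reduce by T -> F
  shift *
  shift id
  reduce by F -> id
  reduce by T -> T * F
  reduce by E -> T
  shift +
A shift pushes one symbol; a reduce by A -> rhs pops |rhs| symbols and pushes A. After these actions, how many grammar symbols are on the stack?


Tracking the symbol stack through each action:
  Action 1: shift 'id' : push -> stack = [id] (size 1)
  Action 2: reduce by F -> id : pop 1, push F -> stack = [F] (size 1)
  Action 3: reduce by T -> F : pop 1, push T -> stack = [T] (size 1)
  Action 4: shift '*' : push -> stack = [T, *] (size 2)
  Action 5: shift 'id' : push -> stack = [T, *, id] (size 3)
  Action 6: reduce by F -> id : pop 1, push F -> stack = [T, *, F] (size 3)
  Action 7: reduce by T -> T * F : pop 3, push T -> stack = [T] (size 1)
  Action 8: reduce by E -> T : pop 1, push E -> stack = [E] (size 1)
  Action 9: shift '+' : push -> stack = [E, +] (size 2)
Final stack size: 2

2


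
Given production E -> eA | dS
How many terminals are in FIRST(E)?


Production: E -> eA | dS
Examining each alternative for leading terminals:
  E -> eA : first terminal = 'e'
  E -> dS : first terminal = 'd'
FIRST(E) = {d, e}
Count: 2

2


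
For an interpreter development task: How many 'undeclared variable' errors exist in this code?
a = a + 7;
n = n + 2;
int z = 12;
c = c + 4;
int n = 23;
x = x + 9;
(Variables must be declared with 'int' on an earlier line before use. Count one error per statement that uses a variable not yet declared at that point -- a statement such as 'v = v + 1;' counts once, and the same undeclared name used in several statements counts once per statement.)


Scanning code line by line:
  Line 1: use 'a' -> ERROR (undeclared)
  Line 2: use 'n' -> ERROR (undeclared)
  Line 3: declare 'z' -> declared = ['z']
  Line 4: use 'c' -> ERROR (undeclared)
  Line 5: declare 'n' -> declared = ['n', 'z']
  Line 6: use 'x' -> ERROR (undeclared)
Total undeclared variable errors: 4

4


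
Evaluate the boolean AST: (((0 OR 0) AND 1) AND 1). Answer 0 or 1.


Step 1: Evaluate inner node
  0 OR 0 = 0
Step 2: Evaluate next node
  0 AND 1 = 0
Step 3: Evaluate root node
  0 AND 1 = 0

0


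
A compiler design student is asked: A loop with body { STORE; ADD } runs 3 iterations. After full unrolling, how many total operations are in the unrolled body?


Loop body operations: STORE, ADD (2 ops per iteration)
Unrolling 3 iterations:
  Iteration 1: STORE, ADD (2 ops)
  Iteration 2: STORE, ADD (2 ops)
  Iteration 3: STORE, ADD (2 ops)
Total: 3 iterations * 2 ops/iter = 6 operations

6


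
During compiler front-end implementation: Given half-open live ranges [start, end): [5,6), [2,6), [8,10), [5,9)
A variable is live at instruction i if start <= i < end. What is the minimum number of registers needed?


Live ranges:
  Var0: [5, 6)
  Var1: [2, 6)
  Var2: [8, 10)
  Var3: [5, 9)
Sweep-line events (position, delta, active):
  pos=2 start -> active=1
  pos=5 start -> active=2
  pos=5 start -> active=3
  pos=6 end -> active=2
  pos=6 end -> active=1
  pos=8 start -> active=2
  pos=9 end -> active=1
  pos=10 end -> active=0
Maximum simultaneous active: 3
Minimum registers needed: 3

3


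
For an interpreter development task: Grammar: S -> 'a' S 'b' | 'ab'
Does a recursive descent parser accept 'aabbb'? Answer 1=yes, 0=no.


Grammar accepts strings of the form a^n b^n (n >= 1)
Word: 'aabbb'
Counting: 2 a's and 3 b's
Check: 2 == 3? No
Mismatch: a-count != b-count
Rejected

0


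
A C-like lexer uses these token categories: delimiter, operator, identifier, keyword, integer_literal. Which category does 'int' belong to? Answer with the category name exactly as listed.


Token: 'int'
Checking categories:
  identifier: no
  integer_literal: no
  operator: no
  keyword: YES
  delimiter: no
Category: keyword

keyword


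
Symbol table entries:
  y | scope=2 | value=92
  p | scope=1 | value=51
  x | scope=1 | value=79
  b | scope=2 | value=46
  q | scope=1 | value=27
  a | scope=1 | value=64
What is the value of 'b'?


Searching symbol table for 'b':
  y | scope=2 | value=92
  p | scope=1 | value=51
  x | scope=1 | value=79
  b | scope=2 | value=46 <- MATCH
  q | scope=1 | value=27
  a | scope=1 | value=64
Found 'b' at scope 2 with value 46

46


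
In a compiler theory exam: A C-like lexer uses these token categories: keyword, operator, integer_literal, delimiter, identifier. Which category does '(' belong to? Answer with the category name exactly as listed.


Token: '('
Checking categories:
  identifier: no
  integer_literal: no
  operator: no
  keyword: no
  delimiter: YES
Category: delimiter

delimiter


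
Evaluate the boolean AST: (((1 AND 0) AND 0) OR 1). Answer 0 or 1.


Step 1: Evaluate inner node
  1 AND 0 = 0
Step 2: Evaluate next node
  0 AND 0 = 0
Step 3: Evaluate root node
  0 OR 1 = 1

1


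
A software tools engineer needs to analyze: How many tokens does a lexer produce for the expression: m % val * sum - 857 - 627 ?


Scanning 'm % val * sum - 857 - 627'
Token 1: 'm' -> identifier
Token 2: '%' -> operator
Token 3: 'val' -> identifier
Token 4: '*' -> operator
Token 5: 'sum' -> identifier
Token 6: '-' -> operator
Token 7: '857' -> integer_literal
Token 8: '-' -> operator
Token 9: '627' -> integer_literal
Total tokens: 9

9


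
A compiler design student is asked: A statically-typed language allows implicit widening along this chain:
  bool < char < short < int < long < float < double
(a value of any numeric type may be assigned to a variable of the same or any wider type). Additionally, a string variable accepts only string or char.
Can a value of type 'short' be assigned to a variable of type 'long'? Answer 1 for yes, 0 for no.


Target variable type: long
Source value type: short
Numeric ranks: short=2, long=4
Widening allowed iff rank(source) <= rank(target): 2 <= 4? Yes
Result: 1

1


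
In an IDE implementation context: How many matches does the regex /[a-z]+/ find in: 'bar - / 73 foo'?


Pattern: /[a-z]+/ (identifiers)
Input: 'bar - / 73 foo'
Scanning for matches:
  Match 1: 'bar'
  Match 2: 'foo'
Total matches: 2

2


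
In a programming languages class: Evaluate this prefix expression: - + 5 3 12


Parsing prefix expression: - + 5 3 12
Step 1: Innermost operation '+ 5 3'
  5 + 3 = 8
Step 2: Outer operation '- [8] 12'
  8 - 12 = -4

-4


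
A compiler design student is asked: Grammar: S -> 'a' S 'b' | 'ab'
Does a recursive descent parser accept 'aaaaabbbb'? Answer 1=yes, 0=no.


Grammar accepts strings of the form a^n b^n (n >= 1)
Word: 'aaaaabbbb'
Counting: 5 a's and 4 b's
Check: 5 == 4? No
Mismatch: a-count != b-count
Rejected

0


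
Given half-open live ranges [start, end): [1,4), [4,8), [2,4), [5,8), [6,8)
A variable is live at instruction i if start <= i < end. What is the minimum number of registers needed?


Live ranges:
  Var0: [1, 4)
  Var1: [4, 8)
  Var2: [2, 4)
  Var3: [5, 8)
  Var4: [6, 8)
Sweep-line events (position, delta, active):
  pos=1 start -> active=1
  pos=2 start -> active=2
  pos=4 end -> active=1
  pos=4 end -> active=0
  pos=4 start -> active=1
  pos=5 start -> active=2
  pos=6 start -> active=3
  pos=8 end -> active=2
  pos=8 end -> active=1
  pos=8 end -> active=0
Maximum simultaneous active: 3
Minimum registers needed: 3

3


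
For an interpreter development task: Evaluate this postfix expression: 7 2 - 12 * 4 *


Processing tokens left to right:
Push 7, Push 2
Pop 7 and 2, compute 7 - 2 = 5, push 5
Push 12
Pop 5 and 12, compute 5 * 12 = 60, push 60
Push 4
Pop 60 and 4, compute 60 * 4 = 240, push 240
Stack result: 240

240


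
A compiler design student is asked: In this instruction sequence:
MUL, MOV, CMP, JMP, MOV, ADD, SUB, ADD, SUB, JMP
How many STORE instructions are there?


Scanning instruction sequence for STORE:
  Position 1: MUL
  Position 2: MOV
  Position 3: CMP
  Position 4: JMP
  Position 5: MOV
  Position 6: ADD
  Position 7: SUB
  Position 8: ADD
  Position 9: SUB
  Position 10: JMP
Matches at positions: []
Total STORE count: 0

0


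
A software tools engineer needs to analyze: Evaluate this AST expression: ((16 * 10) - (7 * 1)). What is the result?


Expression: ((16 * 10) - (7 * 1))
Evaluating step by step:
  16 * 10 = 160
  7 * 1 = 7
  160 - 7 = 153
Result: 153

153


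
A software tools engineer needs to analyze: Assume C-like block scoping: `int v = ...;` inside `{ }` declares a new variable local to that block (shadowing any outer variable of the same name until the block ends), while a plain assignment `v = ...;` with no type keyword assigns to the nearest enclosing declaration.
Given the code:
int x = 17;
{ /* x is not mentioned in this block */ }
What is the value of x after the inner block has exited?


Analyzing scoping rules:
Outer scope: declares x = 17
Inner block: x is neither redeclared nor assigned -> unchanged
After the block -> 17
Result: 17

17


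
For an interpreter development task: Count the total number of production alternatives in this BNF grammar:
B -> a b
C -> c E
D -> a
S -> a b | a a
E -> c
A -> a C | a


Counting alternatives per rule:
  B: 1 alternative(s)
  C: 1 alternative(s)
  D: 1 alternative(s)
  S: 2 alternative(s)
  E: 1 alternative(s)
  A: 2 alternative(s)
Sum: 1 + 1 + 1 + 2 + 1 + 2 = 8

8


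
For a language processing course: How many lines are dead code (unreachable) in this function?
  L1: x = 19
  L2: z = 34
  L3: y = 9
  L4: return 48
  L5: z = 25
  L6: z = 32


Analyzing control flow:
  L1: reachable (before return)
  L2: reachable (before return)
  L3: reachable (before return)
  L4: reachable (return statement)
  L5: DEAD (after return at L4)
  L6: DEAD (after return at L4)
Return at L4, total lines = 6
Dead lines: L5 through L6
Count: 2

2


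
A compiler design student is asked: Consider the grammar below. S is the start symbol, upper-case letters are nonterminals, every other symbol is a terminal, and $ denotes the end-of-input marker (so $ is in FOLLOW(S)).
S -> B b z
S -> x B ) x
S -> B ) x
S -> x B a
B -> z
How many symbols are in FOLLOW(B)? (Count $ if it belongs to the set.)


S is the start symbol and does not occur in any rule body, so FOLLOW(S) = {$}.
Examining every occurrence of B in a rule body:
  S -> B b z : B is followed by terminal 'b' -> add 'b'
  S -> x B ) x : B is followed by terminal ')' -> add ')'
  S -> B ) x : B is followed by terminal ')' -> add ')' (already in the set)
  S -> x B a : B is followed by terminal 'a' -> add 'a'
  B -> z : B does not occur in the body -> contributes nothing
FOLLOW(B) = {), a, b}
Count: 3

3


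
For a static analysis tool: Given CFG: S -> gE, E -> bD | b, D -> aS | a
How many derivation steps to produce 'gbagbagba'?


Grammar: S -> gE, E -> bD | b, D -> aS | a
Deriving 'gbagbagba':
Step 1: S -> gE => gE
Step 2: E -> bD => gbD
Step 3: D -> aS => gbaS
Step 4: S -> gE => gbagE
Step 5: E -> bD => gbagbD
Step 6: D -> aS => gbagbaS
Step 7: S -> gE => gbagbagE
Step 8: E -> bD => gbagbagbD
Step 9: D -> a => gbagbagba
Total derivation steps: 9

9


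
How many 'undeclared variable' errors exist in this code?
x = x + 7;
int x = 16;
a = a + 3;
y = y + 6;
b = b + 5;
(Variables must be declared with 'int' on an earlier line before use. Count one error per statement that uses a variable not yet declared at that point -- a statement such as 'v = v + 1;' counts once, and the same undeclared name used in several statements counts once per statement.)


Scanning code line by line:
  Line 1: use 'x' -> ERROR (undeclared)
  Line 2: declare 'x' -> declared = ['x']
  Line 3: use 'a' -> ERROR (undeclared)
  Line 4: use 'y' -> ERROR (undeclared)
  Line 5: use 'b' -> ERROR (undeclared)
Total undeclared variable errors: 4

4


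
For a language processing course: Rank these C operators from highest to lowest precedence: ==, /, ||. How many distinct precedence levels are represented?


Looking up precedence for each operator:
  == -> precedence 3
  / -> precedence 6
  || -> precedence 1
Sorted highest to lowest: /, ==, ||
Distinct precedence values: [6, 3, 1]
Number of distinct levels: 3

3


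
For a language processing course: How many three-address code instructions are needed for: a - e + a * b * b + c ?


Expression: a - e + a * b * b + c
Generating three-address code (respecting * over +/- precedence):
  Instruction 1: t1 = a * b
  Instruction 2: t2 = t1 * b
  Instruction 3: t3 = a - e
  Instruction 4: t4 = t3 + t2
  Instruction 5: t5 = t4 + c
Total instructions: 5

5


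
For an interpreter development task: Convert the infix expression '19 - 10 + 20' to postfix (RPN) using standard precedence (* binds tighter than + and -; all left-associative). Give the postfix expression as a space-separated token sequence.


Applying the shunting-yard algorithm:
  Operand 19 -> output
  Push '-' onto operator stack -> op-stack: [-]
  Operand 10 -> output
  See '+' (prec 1); top '-' (prec 1) >= it -> pop '-' to output
  Push '+' onto operator stack -> op-stack: [+]
  Operand 20 -> output
  End of input: pop '+' to output
Postfix result: 19 10 - 20 +

19 10 - 20 +


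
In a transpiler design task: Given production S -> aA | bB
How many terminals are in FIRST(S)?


Production: S -> aA | bB
Examining each alternative for leading terminals:
  S -> aA : first terminal = 'a'
  S -> bB : first terminal = 'b'
FIRST(S) = {a, b}
Count: 2

2


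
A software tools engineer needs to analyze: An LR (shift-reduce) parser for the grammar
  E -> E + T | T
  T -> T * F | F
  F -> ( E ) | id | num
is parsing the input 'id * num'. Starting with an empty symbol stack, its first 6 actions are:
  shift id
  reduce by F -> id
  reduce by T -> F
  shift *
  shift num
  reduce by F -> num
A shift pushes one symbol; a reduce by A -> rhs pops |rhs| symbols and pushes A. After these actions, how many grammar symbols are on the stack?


Tracking the symbol stack through each action:
  Action 1: shift 'id' : push -> stack = [id] (size 1)
  Action 2: reduce by F -> id : pop 1, push F -> stack = [F] (size 1)
  Action 3: reduce by T -> F : pop 1, push T -> stack = [T] (size 1)
  Action 4: shift '*' : push -> stack = [T, *] (size 2)
  Action 5: shift 'num' : push -> stack = [T, *, num] (size 3)
  Action 6: reduce by F -> num : pop 1, push F -> stack = [T, *, F] (size 3)
Final stack size: 3

3


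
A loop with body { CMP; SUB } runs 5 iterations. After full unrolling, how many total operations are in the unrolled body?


Loop body operations: CMP, SUB (2 ops per iteration)
Unrolling 5 iterations:
  Iteration 1: CMP, SUB (2 ops)
  Iteration 2: CMP, SUB (2 ops)
  Iteration 3: CMP, SUB (2 ops)
  Iteration 4: CMP, SUB (2 ops)
  Iteration 5: CMP, SUB (2 ops)
Total: 5 iterations * 2 ops/iter = 10 operations

10


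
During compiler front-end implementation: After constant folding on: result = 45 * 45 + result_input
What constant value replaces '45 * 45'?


Identifying constant sub-expression:
  Original: result = 45 * 45 + result_input
  45 and 45 are both compile-time constants
  Evaluating: 45 * 45 = 2025
  After folding: result = 2025 + result_input

2025


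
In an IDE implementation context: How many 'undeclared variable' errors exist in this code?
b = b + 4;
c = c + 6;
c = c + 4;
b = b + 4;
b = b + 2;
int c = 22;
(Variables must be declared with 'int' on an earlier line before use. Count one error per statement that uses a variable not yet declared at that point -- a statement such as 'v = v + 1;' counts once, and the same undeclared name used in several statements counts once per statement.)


Scanning code line by line:
  Line 1: use 'b' -> ERROR (undeclared)
  Line 2: use 'c' -> ERROR (undeclared)
  Line 3: use 'c' -> ERROR (undeclared)
  Line 4: use 'b' -> ERROR (undeclared)
  Line 5: use 'b' -> ERROR (undeclared)
  Line 6: declare 'c' -> declared = ['c']
Total undeclared variable errors: 5

5


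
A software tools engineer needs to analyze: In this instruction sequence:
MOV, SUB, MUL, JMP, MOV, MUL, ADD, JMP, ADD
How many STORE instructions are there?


Scanning instruction sequence for STORE:
  Position 1: MOV
  Position 2: SUB
  Position 3: MUL
  Position 4: JMP
  Position 5: MOV
  Position 6: MUL
  Position 7: ADD
  Position 8: JMP
  Position 9: ADD
Matches at positions: []
Total STORE count: 0

0


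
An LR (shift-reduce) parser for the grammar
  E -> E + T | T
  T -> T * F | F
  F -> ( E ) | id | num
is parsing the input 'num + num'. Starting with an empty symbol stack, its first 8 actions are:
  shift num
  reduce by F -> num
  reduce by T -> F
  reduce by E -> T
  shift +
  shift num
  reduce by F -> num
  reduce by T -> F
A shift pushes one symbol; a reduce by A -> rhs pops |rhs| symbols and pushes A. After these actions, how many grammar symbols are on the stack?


Tracking the symbol stack through each action:
  Action 1: shift 'num' : push -> stack = [num] (size 1)
  Action 2: reduce by F -> num : pop 1, push F -> stack = [F] (size 1)
  Action 3: reduce by T -> F : pop 1, push T -> stack = [T] (size 1)
  Action 4: reduce by E -> T : pop 1, push E -> stack = [E] (size 1)
  Action 5: shift '+' : push -> stack = [E, +] (size 2)
  Action 6: shift 'num' : push -> stack = [E, +, num] (size 3)
  Action 7: reduce by F -> num : pop 1, push F -> stack = [E, +, F] (size 3)
  Action 8: reduce by T -> F : pop 1, push T -> stack = [E, +, T] (size 3)
Final stack size: 3

3


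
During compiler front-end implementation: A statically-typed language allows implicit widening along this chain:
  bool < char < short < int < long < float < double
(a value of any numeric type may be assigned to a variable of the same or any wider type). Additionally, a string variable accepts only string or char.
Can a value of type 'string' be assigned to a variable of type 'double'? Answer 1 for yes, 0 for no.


Target variable type: double
Source value type: string
Rule: string cannot widen to any numeric type
Result: 0

0


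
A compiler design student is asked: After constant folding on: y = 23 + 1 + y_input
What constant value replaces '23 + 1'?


Identifying constant sub-expression:
  Original: y = 23 + 1 + y_input
  23 and 1 are both compile-time constants
  Evaluating: 23 + 1 = 24
  After folding: y = 24 + y_input

24
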